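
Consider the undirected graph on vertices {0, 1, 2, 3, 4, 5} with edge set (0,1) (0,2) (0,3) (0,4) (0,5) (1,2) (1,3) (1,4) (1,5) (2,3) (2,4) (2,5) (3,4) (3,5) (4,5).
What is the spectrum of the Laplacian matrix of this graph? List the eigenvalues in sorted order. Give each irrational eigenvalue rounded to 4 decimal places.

[0, 6, 6, 6, 6, 6]

With the vertex order [0, 1, 2, 3, 4, 5], the degrees are [5, 5, 5, 5, 5, 5], giving D = diag(5, 5, 5, 5, 5, 5) and L = D - A. L is symmetric positive semidefinite, so every eigenvalue is real and nonnegative. The eigenvalues sum to 30, which equals trace(L) = 2|E|. The largest eigenvalue, 6, is at most the vertex count 6.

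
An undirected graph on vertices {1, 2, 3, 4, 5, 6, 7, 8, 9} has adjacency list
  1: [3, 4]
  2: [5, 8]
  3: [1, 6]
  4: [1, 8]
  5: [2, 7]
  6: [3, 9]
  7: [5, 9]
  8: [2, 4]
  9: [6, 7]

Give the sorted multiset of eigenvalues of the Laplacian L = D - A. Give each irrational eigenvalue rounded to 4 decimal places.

Each diagonal entry of L is the vertex degree and each off-diagonal entry is -1 where an edge is present, 0 otherwise; in the order [1, 2, 3, 4, 5, 6, 7, 8, 9] the diagonal is [2, 2, 2, 2, 2, 2, 2, 2, 2]. The multiplicity of 0 as a Laplacian eigenvalue equals the number of connected components. The largest eigenvalue, 3.8794, is at most the vertex count 9. The eigenvalues sum to 18, which equals trace(L) = 2|E|.

[0, 0.4679, 0.4679, 1.6527, 1.6527, 3, 3, 3.8794, 3.8794]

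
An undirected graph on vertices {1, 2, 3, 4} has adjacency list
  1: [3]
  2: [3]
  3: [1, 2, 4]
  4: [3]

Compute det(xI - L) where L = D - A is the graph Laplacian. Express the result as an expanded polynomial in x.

Reading degrees in the order [1, 2, 3, 4] gives [1, 1, 3, 1]; set D = diag(1, 1, 3, 1) and form L = D - A. Computing det(xI - L) by cofactor expansion (or equivalently via sum-over-permutations) gives x^4 - 6x^3 + 9x^2 - 4x. The coefficient of x^3 equals -trace(L) = -6, matching the sum of degrees.

x^4 - 6x^3 + 9x^2 - 4x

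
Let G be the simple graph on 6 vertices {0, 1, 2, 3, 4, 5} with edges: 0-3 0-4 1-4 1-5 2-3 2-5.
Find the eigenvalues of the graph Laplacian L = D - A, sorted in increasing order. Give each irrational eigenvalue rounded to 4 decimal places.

With the vertex order [0, 1, 2, 3, 4, 5], the degrees are [2, 2, 2, 2, 2, 2], giving D = diag(2, 2, 2, 2, 2, 2) and L = D - A. L is symmetric positive semidefinite, so every eigenvalue is real and nonnegative. The single zero eigenvalue shows the graph is connected. There is one zero in the spectrum, matching the 1 component.

[0, 1, 1, 3, 3, 4]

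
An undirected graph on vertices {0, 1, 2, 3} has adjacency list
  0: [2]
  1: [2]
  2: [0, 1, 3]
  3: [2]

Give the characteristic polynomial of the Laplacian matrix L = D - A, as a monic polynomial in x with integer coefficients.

With the vertex order [0, 1, 2, 3], the degrees are [1, 1, 3, 1], giving D = diag(1, 1, 3, 1) and L = D - A. The eigenvalues of L are [0, 1, 1, 4]; the characteristic polynomial is the product of (x - lambda_i), which multiplies out to x^4 - 6x^3 + 9x^2 - 4x. The coefficient of x^3 equals -trace(L) = -6, matching the sum of degrees. By the matrix-tree theorem the graph has (1/4) * product of the nonzero eigenvalues = 1 spanning tree.

x^4 - 6x^3 + 9x^2 - 4x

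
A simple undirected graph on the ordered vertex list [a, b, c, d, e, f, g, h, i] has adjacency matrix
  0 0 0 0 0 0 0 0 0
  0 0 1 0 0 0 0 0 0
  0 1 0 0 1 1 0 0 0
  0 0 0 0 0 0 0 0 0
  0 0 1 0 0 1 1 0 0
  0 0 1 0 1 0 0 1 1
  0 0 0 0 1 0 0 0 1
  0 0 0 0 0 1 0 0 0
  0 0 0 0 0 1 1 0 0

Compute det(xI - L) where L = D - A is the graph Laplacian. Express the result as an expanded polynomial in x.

x^9 - 16x^8 + 98x^7 - 290x^6 + 431x^5 - 300x^4 + 77x^3

Each diagonal entry of L is the vertex degree and each off-diagonal entry is -1 where an edge is present, 0 otherwise; in the order [a, b, c, d, e, f, g, h, i] the diagonal is [0, 1, 3, 0, 3, 4, 2, 1, 2]. Computing det(xI - L) by cofactor expansion (or equivalently via sum-over-permutations) gives x^9 - 16x^8 + 98x^7 - 290x^6 + 431x^5 - 300x^4 + 77x^3. The constant term is 0 because L is singular (the all-ones vector lies in its kernel).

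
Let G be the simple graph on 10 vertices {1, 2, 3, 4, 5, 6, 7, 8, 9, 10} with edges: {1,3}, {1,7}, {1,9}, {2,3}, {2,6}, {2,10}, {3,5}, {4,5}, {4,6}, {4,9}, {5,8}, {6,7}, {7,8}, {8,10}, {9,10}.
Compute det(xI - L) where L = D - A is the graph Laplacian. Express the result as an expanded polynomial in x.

With the vertex order [1, 2, 3, 4, 5, 6, 7, 8, 9, 10], the degrees are [3, 3, 3, 3, 3, 3, 3, 3, 3, 3], giving D = diag(3, 3, 3, 3, 3, 3, 3, 3, 3, 3) and L = D - A. The eigenvalues of L are [0, 2, 2, 2, 2, 2, 5, 5, 5, 5]; the characteristic polynomial is the product of (x - lambda_i), which multiplies out to x^10 - 30x^9 + 390x^8 - 2880x^7 + 13305x^6 - 39882x^5 + 77640x^4 - 94800x^3 + 66000x^2 - 20000x. The constant term is 0 because L is singular (the all-ones vector lies in its kernel).

x^10 - 30x^9 + 390x^8 - 2880x^7 + 13305x^6 - 39882x^5 + 77640x^4 - 94800x^3 + 66000x^2 - 20000x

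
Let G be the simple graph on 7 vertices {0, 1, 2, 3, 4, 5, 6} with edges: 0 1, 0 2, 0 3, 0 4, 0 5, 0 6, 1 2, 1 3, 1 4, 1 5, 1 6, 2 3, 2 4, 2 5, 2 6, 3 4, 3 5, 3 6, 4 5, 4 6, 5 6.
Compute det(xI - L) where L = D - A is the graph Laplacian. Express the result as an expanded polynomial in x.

x^7 - 42x^6 + 735x^5 - 6860x^4 + 36015x^3 - 100842x^2 + 117649x

Reading degrees in the order [0, 1, 2, 3, 4, 5, 6] gives [6, 6, 6, 6, 6, 6, 6]; set D = diag(6, 6, 6, 6, 6, 6, 6) and form L = D - A. L has integer entries, so p(x) = det(xI - L) has integer coefficients. Expanding the determinant yields x^7 - 42x^6 + 735x^5 - 6860x^4 + 36015x^3 - 100842x^2 + 117649x. The coefficient of x^6 equals -trace(L) = -42, matching the sum of degrees. By the matrix-tree theorem the graph has (1/7) * product of the nonzero eigenvalues = 16807 spanning trees.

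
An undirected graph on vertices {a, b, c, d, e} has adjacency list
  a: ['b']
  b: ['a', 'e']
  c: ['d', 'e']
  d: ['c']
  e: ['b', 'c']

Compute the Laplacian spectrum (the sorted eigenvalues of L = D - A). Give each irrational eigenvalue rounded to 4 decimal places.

Reading degrees in the order [a, b, c, d, e] gives [1, 2, 2, 1, 2]; set D = diag(1, 2, 2, 1, 2) and form L = D - A. The multiplicity of 0 as a Laplacian eigenvalue equals the number of connected components. The largest eigenvalue, 3.6180, is at most the vertex count 5.

[0, 0.3820, 1.3820, 2.6180, 3.6180]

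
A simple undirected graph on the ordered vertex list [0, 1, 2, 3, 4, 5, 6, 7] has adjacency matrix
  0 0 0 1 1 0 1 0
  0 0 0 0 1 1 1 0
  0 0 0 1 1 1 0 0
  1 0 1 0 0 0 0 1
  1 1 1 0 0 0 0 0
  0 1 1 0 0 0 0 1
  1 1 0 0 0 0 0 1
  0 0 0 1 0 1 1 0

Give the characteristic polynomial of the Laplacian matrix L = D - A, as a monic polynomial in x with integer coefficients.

x^8 - 24x^7 + 240x^6 - 1296x^5 + 4080x^4 - 7488x^3 + 7424x^2 - 3072x

With the vertex order [0, 1, 2, 3, 4, 5, 6, 7], the degrees are [3, 3, 3, 3, 3, 3, 3, 3], giving D = diag(3, 3, 3, 3, 3, 3, 3, 3) and L = D - A. The eigenvalues of L are [0, 2, 2, 2, 4, 4, 4, 6]; the characteristic polynomial is the product of (x - lambda_i), which multiplies out to x^8 - 24x^7 + 240x^6 - 1296x^5 + 4080x^4 - 7488x^3 + 7424x^2 - 3072x. Since p(0) = det(-L) = 0, x divides p(x). The eigenvalues sum to 24, which equals trace(L) = 2|E|.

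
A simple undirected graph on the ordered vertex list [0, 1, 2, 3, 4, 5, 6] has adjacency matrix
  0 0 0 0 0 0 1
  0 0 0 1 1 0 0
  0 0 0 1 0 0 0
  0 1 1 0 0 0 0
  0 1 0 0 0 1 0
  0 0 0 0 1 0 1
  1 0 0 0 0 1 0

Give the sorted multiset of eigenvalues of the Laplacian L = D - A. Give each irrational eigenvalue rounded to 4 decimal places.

With the vertex order [0, 1, 2, 3, 4, 5, 6], the degrees are [1, 2, 1, 2, 2, 2, 2], giving D = diag(1, 2, 1, 2, 2, 2, 2) and L = D - A. L is symmetric positive semidefinite, so every eigenvalue is real and nonnegative. There is one zero in the spectrum, matching the 1 component.

[0, 0.1981, 0.7530, 1.5550, 2.4450, 3.2470, 3.8019]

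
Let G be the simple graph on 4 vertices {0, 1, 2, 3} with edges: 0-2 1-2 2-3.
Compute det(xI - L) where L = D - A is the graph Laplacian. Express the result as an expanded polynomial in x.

x^4 - 6x^3 + 9x^2 - 4x

Reading degrees in the order [0, 1, 2, 3] gives [1, 1, 3, 1]; set D = diag(1, 1, 3, 1) and form L = D - A. The eigenvalues of L are [0, 1, 1, 4]; the characteristic polynomial is the product of (x - lambda_i), which multiplies out to x^4 - 6x^3 + 9x^2 - 4x. The constant term is 0 because L is singular (the all-ones vector lies in its kernel).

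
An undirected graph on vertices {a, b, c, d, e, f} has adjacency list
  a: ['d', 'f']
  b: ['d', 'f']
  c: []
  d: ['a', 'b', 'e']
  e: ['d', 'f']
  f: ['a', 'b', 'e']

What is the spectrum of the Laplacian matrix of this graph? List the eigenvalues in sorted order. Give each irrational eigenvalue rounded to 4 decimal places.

[0, 0, 2, 2, 3, 5]

Each diagonal entry of L is the vertex degree and each off-diagonal entry is -1 where an edge is present, 0 otherwise; in the order [a, b, c, d, e, f] the diagonal is [2, 2, 0, 3, 2, 3]. Since every row of L sums to 0, the all-ones vector is in the kernel and 0 is an eigenvalue. The 2 zero eigenvalues correspond to the 2 connected components. There are 2 zeros in the spectrum, matching the 2 components.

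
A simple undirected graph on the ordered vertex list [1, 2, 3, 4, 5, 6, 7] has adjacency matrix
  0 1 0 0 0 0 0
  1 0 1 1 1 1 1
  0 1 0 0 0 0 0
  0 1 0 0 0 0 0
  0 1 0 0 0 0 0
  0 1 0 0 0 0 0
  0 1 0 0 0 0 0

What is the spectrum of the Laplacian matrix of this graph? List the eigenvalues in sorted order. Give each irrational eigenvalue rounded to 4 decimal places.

With the vertex order [1, 2, 3, 4, 5, 6, 7], the degrees are [1, 6, 1, 1, 1, 1, 1], giving D = diag(1, 6, 1, 1, 1, 1, 1) and L = D - A. The multiplicity of 0 as a Laplacian eigenvalue equals the number of connected components.

[0, 1, 1, 1, 1, 1, 7]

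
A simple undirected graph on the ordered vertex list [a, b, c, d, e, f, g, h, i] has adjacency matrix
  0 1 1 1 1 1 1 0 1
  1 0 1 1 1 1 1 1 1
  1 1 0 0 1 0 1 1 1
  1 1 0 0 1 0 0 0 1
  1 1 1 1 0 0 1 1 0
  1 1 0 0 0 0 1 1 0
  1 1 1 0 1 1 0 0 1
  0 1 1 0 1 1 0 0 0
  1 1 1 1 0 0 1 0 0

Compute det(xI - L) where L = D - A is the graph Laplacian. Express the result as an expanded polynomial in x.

With the vertex order [a, b, c, d, e, f, g, h, i], the degrees are [7, 8, 6, 4, 6, 4, 6, 4, 5], giving D = diag(7, 8, 6, 4, 6, 4, 6, 4, 5) and L = D - A. Computing det(xI - L) by cofactor expansion (or equivalently via sum-over-permutations) gives x^9 - 50x^8 + 1078x^7 - 13078x^6 + 97556x^5 - 457770x^4 + 1318278x^3 - 2128086x^2 + 1472823x. The coefficient of x^8 equals -trace(L) = -50, matching the sum of degrees. By the matrix-tree theorem the graph has (1/9) * product of the nonzero eigenvalues = 163647 spanning trees.

x^9 - 50x^8 + 1078x^7 - 13078x^6 + 97556x^5 - 457770x^4 + 1318278x^3 - 2128086x^2 + 1472823x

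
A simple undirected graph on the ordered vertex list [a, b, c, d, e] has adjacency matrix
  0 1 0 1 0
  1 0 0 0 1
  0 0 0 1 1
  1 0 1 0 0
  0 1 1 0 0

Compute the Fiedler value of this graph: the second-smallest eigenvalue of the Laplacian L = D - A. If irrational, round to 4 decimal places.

Each diagonal entry of L is the vertex degree and each off-diagonal entry is -1 where an edge is present, 0 otherwise; in the order [a, b, c, d, e] the diagonal is [2, 2, 2, 2, 2]. The smallest Laplacian eigenvalue is always 0. The next one, lambda_2 = 1.3820, measures how hard the graph is to disconnect: larger values mean better connectivity. The largest eigenvalue, 3.6180, is at most the vertex count 5.

1.3820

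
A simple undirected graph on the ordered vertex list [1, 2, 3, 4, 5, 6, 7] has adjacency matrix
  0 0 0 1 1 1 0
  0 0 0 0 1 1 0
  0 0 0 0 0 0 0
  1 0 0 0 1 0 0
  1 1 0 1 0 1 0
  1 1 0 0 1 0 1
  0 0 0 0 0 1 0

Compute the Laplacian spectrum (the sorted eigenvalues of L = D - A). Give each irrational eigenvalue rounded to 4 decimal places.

Each diagonal entry of L is the vertex degree and each off-diagonal entry is -1 where an edge is present, 0 otherwise; in the order [1, 2, 3, 4, 5, 6, 7] the diagonal is [3, 2, 0, 2, 4, 4, 1]. Diagonalising L (or applying a numerical eigensolver to the 7x7 matrix) gives the spectrum above. The 2 zero eigenvalues correspond to the 2 connected components.

[0, 0, 0.8851, 1.6972, 3.2541, 4.8608, 5.3028]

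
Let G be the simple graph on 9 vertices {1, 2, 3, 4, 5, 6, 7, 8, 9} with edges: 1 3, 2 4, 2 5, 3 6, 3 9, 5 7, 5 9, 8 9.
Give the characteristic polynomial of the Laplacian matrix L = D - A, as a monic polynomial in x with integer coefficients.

x^9 - 16x^8 + 102x^7 - 334x^6 + 606x^5 - 616x^4 + 340x^3 - 92x^2 + 9x

Each diagonal entry of L is the vertex degree and each off-diagonal entry is -1 where an edge is present, 0 otherwise; in the order [1, 2, 3, 4, 5, 6, 7, 8, 9] the diagonal is [1, 2, 3, 1, 3, 1, 1, 1, 3]. L has integer entries, so p(x) = det(xI - L) has integer coefficients. Expanding the determinant yields x^9 - 16x^8 + 102x^7 - 334x^6 + 606x^5 - 616x^4 + 340x^3 - 92x^2 + 9x. Since p(0) = det(-L) = 0, x divides p(x). There is one zero in the spectrum, matching the 1 component. The largest eigenvalue, 4.8468, is at most the vertex count 9.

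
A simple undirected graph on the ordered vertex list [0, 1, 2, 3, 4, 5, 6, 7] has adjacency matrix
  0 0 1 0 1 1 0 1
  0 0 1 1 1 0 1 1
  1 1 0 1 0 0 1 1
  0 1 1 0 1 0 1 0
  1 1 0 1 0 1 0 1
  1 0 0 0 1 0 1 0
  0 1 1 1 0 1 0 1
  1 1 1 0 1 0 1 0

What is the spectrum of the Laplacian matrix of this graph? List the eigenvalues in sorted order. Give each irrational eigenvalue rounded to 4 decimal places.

[0, 2.5569, 3.7465, 4.5700, 5, 6.2148, 6.6830, 7.2287]

Reading degrees in the order [0, 1, 2, 3, 4, 5, 6, 7] gives [4, 5, 5, 4, 5, 3, 5, 5]; set D = diag(4, 5, 5, 4, 5, 3, 5, 5) and form L = D - A. Diagonalising L (or applying a numerical eigensolver to the 8x8 matrix) gives the spectrum above. The single zero eigenvalue shows the graph is connected. There is one zero in the spectrum, matching the 1 component. By the matrix-tree theorem the graph has (1/8) * product of the nonzero eigenvalues = 8215 spanning trees.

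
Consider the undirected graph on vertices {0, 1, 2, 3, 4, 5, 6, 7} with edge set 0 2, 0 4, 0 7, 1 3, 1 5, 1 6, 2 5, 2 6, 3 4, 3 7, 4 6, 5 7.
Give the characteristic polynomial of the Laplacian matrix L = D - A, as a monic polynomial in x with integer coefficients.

x^8 - 24x^7 + 240x^6 - 1296x^5 + 4080x^4 - 7488x^3 + 7424x^2 - 3072x

Reading degrees in the order [0, 1, 2, 3, 4, 5, 6, 7] gives [3, 3, 3, 3, 3, 3, 3, 3]; set D = diag(3, 3, 3, 3, 3, 3, 3, 3) and form L = D - A. The eigenvalues of L are [0, 2, 2, 2, 4, 4, 4, 6]; the characteristic polynomial is the product of (x - lambda_i), which multiplies out to x^8 - 24x^7 + 240x^6 - 1296x^5 + 4080x^4 - 7488x^3 + 7424x^2 - 3072x. The coefficient of x^7 equals -trace(L) = -24, matching the sum of degrees.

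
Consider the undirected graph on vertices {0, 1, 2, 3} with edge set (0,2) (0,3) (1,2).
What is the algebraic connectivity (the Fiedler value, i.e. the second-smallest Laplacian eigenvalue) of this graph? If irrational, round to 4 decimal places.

Each diagonal entry of L is the vertex degree and each off-diagonal entry is -1 where an edge is present, 0 otherwise; in the order [0, 1, 2, 3] the diagonal is [2, 1, 2, 1]. The smallest Laplacian eigenvalue is always 0. The next one, lambda_2 = 0.5858, measures how hard the graph is to disconnect: larger values mean better connectivity. The largest eigenvalue, 3.4142, is at most the vertex count 4. The eigenvalues sum to 6, which equals trace(L) = 2|E|.

0.5858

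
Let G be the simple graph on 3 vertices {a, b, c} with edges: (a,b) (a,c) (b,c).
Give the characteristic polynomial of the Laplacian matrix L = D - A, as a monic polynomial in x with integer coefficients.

Each diagonal entry of L is the vertex degree and each off-diagonal entry is -1 where an edge is present, 0 otherwise; in the order [a, b, c] the diagonal is [2, 2, 2]. Computing det(xI - L) by cofactor expansion (or equivalently via sum-over-permutations) gives x^3 - 6x^2 + 9x. The coefficient of x^2 equals -trace(L) = -6, matching the sum of degrees. The eigenvalues sum to 6, which equals trace(L) = 2|E|.

x^3 - 6x^2 + 9x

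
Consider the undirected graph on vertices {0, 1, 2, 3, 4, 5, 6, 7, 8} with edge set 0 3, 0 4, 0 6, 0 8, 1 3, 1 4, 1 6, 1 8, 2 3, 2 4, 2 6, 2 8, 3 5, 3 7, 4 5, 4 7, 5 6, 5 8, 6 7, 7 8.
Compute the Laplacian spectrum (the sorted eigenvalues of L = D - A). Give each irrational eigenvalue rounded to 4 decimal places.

[0, 4, 4, 4, 4, 5, 5, 5, 9]

Each diagonal entry of L is the vertex degree and each off-diagonal entry is -1 where an edge is present, 0 otherwise; in the order [0, 1, 2, 3, 4, 5, 6, 7, 8] the diagonal is [4, 4, 4, 5, 5, 4, 5, 4, 5]. The multiplicity of 0 as a Laplacian eigenvalue equals the number of connected components. There is one zero in the spectrum, matching the 1 component.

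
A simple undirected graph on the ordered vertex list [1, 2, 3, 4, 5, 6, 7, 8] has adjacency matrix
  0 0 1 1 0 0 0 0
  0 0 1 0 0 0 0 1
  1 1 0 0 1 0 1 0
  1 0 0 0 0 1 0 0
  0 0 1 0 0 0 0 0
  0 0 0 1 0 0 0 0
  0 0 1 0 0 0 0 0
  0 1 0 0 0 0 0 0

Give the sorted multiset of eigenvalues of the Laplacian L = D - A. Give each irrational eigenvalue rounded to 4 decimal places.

Each diagonal entry of L is the vertex degree and each off-diagonal entry is -1 where an edge is present, 0 otherwise; in the order [1, 2, 3, 4, 5, 6, 7, 8] the diagonal is [2, 2, 4, 2, 1, 1, 1, 1]. The multiplicity of 0 as a Laplacian eigenvalue equals the number of connected components. The largest eigenvalue, 5.1732, is at most the vertex count 8. By the matrix-tree theorem the graph has (1/8) * product of the nonzero eigenvalues = 1 spanning tree.

[0, 0.2538, 0.5472, 1, 1.4689, 2.4066, 3.1504, 5.1732]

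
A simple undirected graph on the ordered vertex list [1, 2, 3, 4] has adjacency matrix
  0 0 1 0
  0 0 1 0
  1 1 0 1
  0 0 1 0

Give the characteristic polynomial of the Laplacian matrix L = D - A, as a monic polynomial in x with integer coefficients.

x^4 - 6x^3 + 9x^2 - 4x

Reading degrees in the order [1, 2, 3, 4] gives [1, 1, 3, 1]; set D = diag(1, 1, 3, 1) and form L = D - A. The eigenvalues of L are [0, 1, 1, 4]; the characteristic polynomial is the product of (x - lambda_i), which multiplies out to x^4 - 6x^3 + 9x^2 - 4x. The constant term is 0 because L is singular (the all-ones vector lies in its kernel). There is one zero in the spectrum, matching the 1 component.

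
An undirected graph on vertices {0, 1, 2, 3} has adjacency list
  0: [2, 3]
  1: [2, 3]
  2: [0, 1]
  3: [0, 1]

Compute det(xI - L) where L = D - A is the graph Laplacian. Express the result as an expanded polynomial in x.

x^4 - 8x^3 + 20x^2 - 16x

With the vertex order [0, 1, 2, 3], the degrees are [2, 2, 2, 2], giving D = diag(2, 2, 2, 2) and L = D - A. L has integer entries, so p(x) = det(xI - L) has integer coefficients. Expanding the determinant yields x^4 - 8x^3 + 20x^2 - 16x. Since p(0) = det(-L) = 0, x divides p(x).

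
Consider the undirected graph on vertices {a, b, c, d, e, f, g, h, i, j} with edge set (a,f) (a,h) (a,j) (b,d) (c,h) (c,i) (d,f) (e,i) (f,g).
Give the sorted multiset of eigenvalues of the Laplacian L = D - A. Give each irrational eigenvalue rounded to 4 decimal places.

[0, 0.1398, 0.4249, 0.6932, 1, 2, 2.2574, 3.1456, 3.6414, 4.6978]

With the vertex order [a, b, c, d, e, f, g, h, i, j], the degrees are [3, 1, 2, 2, 1, 3, 1, 2, 2, 1], giving D = diag(3, 1, 2, 2, 1, 3, 1, 2, 2, 1) and L = D - A. Since every row of L sums to 0, the all-ones vector is in the kernel and 0 is an eigenvalue. The single zero eigenvalue shows the graph is connected. There is one zero in the spectrum, matching the 1 component. The eigenvalues sum to 18, which equals trace(L) = 2|E|.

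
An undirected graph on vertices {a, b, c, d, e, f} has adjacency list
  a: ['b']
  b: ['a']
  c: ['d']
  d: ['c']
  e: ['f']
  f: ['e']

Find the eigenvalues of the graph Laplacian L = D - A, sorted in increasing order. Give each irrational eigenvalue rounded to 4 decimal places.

Reading degrees in the order [a, b, c, d, e, f] gives [1, 1, 1, 1, 1, 1]; set D = diag(1, 1, 1, 1, 1, 1) and form L = D - A. Diagonalising L (or applying a numerical eigensolver to the 6x6 matrix) gives the spectrum above. The 3 zero eigenvalues correspond to the 3 connected components. The largest eigenvalue, 2, is at most the vertex count 6. There are 3 zeros in the spectrum, matching the 3 components.

[0, 0, 0, 2, 2, 2]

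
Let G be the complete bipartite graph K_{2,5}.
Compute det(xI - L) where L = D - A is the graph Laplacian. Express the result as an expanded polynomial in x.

The graph has 7 vertices and degree multiset [5, 5, 2, 2, 2, 2, 2]; D is the diagonal matrix of degrees and L = D - A. Computing det(xI - L) by cofactor expansion (or equivalently via sum-over-permutations) gives x^7 - 20x^6 + 155x^5 - 600x^4 + 1240x^3 - 1312x^2 + 560x. The coefficient of x^6 equals -trace(L) = -20, matching the sum of degrees.

x^7 - 20x^6 + 155x^5 - 600x^4 + 1240x^3 - 1312x^2 + 560x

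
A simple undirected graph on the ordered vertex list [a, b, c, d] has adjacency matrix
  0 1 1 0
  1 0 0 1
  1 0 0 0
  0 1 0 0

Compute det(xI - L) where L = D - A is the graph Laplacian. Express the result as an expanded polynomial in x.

Each diagonal entry of L is the vertex degree and each off-diagonal entry is -1 where an edge is present, 0 otherwise; in the order [a, b, c, d] the diagonal is [2, 2, 1, 1]. Computing det(xI - L) by cofactor expansion (or equivalently via sum-over-permutations) gives x^4 - 6x^3 + 10x^2 - 4x. The constant term is 0 because L is singular (the all-ones vector lies in its kernel).

x^4 - 6x^3 + 10x^2 - 4x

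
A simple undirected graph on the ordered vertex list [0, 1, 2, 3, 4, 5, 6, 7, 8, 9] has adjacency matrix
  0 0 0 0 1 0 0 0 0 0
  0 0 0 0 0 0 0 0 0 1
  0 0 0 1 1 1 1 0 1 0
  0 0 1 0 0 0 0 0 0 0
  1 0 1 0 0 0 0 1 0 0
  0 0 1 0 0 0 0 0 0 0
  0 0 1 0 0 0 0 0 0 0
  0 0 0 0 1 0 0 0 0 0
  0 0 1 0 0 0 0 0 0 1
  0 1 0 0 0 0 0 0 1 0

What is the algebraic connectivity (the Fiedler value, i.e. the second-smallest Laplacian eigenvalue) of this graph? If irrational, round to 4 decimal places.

Each diagonal entry of L is the vertex degree and each off-diagonal entry is -1 where an edge is present, 0 otherwise; in the order [0, 1, 2, 3, 4, 5, 6, 7, 8, 9] the diagonal is [1, 1, 5, 1, 3, 1, 1, 1, 2, 2]. The smallest Laplacian eigenvalue is always 0. The next one, lambda_2 = 0.2222, measures how hard the graph is to disconnect: larger values mean better connectivity. The eigenvalues sum to 18, which equals trace(L) = 2|E|. The largest eigenvalue, 6.1888, is at most the vertex count 10.

0.2222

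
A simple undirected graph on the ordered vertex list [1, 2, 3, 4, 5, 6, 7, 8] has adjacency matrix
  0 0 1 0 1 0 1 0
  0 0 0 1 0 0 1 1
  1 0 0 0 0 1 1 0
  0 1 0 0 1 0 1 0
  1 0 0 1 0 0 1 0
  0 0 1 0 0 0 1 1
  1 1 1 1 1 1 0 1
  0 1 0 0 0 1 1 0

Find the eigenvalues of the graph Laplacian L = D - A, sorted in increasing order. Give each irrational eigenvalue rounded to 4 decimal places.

[0, 1.7530, 1.7530, 3.4450, 3.4450, 4.8019, 4.8019, 8]

Reading degrees in the order [1, 2, 3, 4, 5, 6, 7, 8] gives [3, 3, 3, 3, 3, 3, 7, 3]; set D = diag(3, 3, 3, 3, 3, 3, 7, 3) and form L = D - A. Since every row of L sums to 0, the all-ones vector is in the kernel and 0 is an eigenvalue. The largest eigenvalue, 8, is at most the vertex count 8.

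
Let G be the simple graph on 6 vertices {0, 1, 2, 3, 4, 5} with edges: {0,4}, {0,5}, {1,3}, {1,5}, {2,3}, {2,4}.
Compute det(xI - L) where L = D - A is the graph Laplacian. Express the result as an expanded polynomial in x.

x^6 - 12x^5 + 54x^4 - 112x^3 + 105x^2 - 36x

Each diagonal entry of L is the vertex degree and each off-diagonal entry is -1 where an edge is present, 0 otherwise; in the order [0, 1, 2, 3, 4, 5] the diagonal is [2, 2, 2, 2, 2, 2]. The eigenvalues of L are [0, 1, 1, 3, 3, 4]; the characteristic polynomial is the product of (x - lambda_i), which multiplies out to x^6 - 12x^5 + 54x^4 - 112x^3 + 105x^2 - 36x. The coefficient of x^5 equals -trace(L) = -12, matching the sum of degrees.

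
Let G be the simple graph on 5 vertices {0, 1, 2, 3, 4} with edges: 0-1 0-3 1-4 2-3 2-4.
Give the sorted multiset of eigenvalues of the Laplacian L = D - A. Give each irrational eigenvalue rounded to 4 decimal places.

With the vertex order [0, 1, 2, 3, 4], the degrees are [2, 2, 2, 2, 2], giving D = diag(2, 2, 2, 2, 2) and L = D - A. Diagonalising L (or applying a numerical eigensolver to the 5x5 matrix) gives the spectrum above. By the matrix-tree theorem the graph has (1/5) * product of the nonzero eigenvalues = 5 spanning trees. There is one zero in the spectrum, matching the 1 component.

[0, 1.3820, 1.3820, 3.6180, 3.6180]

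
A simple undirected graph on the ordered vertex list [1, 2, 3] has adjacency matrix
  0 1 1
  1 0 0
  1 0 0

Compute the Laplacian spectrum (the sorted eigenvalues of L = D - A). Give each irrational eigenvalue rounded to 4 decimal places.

[0, 1, 3]

With the vertex order [1, 2, 3], the degrees are [2, 1, 1], giving D = diag(2, 1, 1) and L = D - A. L is symmetric positive semidefinite, so every eigenvalue is real and nonnegative. The single zero eigenvalue shows the graph is connected. By the matrix-tree theorem the graph has (1/3) * product of the nonzero eigenvalues = 1 spanning tree. The largest eigenvalue, 3, is at most the vertex count 3.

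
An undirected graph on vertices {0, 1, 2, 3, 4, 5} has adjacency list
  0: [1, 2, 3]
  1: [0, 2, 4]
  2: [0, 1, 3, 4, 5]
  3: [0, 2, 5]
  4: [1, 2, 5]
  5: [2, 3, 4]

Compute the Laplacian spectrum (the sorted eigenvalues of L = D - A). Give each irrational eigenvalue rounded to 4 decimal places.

With the vertex order [0, 1, 2, 3, 4, 5], the degrees are [3, 3, 5, 3, 3, 3], giving D = diag(3, 3, 5, 3, 3, 3) and L = D - A. L is symmetric positive semidefinite, so every eigenvalue is real and nonnegative. The single zero eigenvalue shows the graph is connected. There is one zero in the spectrum, matching the 1 component. By the matrix-tree theorem the graph has (1/6) * product of the nonzero eigenvalues = 121 spanning trees.

[0, 2.3820, 2.3820, 4.6180, 4.6180, 6]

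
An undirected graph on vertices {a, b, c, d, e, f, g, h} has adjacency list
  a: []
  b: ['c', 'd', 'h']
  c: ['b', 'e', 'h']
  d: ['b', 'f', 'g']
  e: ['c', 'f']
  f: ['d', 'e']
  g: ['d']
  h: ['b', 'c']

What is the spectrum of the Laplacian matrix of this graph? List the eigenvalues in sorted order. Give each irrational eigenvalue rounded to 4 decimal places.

Each diagonal entry of L is the vertex degree and each off-diagonal entry is -1 where an edge is present, 0 otherwise; in the order [a, b, c, d, e, f, g, h] the diagonal is [0, 3, 3, 3, 2, 2, 1, 2]. L is symmetric positive semidefinite, so every eigenvalue is real and nonnegative. The 2 zero eigenvalues correspond to the 2 connected components. The largest eigenvalue, 4.6675, is at most the vertex count 8.

[0, 0, 0.6490, 1.0910, 2.2416, 3.1462, 4.2048, 4.6675]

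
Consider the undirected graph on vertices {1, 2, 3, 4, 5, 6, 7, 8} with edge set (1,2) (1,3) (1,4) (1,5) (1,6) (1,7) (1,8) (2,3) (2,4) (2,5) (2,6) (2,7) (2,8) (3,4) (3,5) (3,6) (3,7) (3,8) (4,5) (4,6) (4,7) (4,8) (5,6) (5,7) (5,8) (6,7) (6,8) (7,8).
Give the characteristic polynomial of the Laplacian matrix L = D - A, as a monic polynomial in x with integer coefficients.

x^8 - 56x^7 + 1344x^6 - 17920x^5 + 143360x^4 - 688128x^3 + 1835008x^2 - 2097152x

With the vertex order [1, 2, 3, 4, 5, 6, 7, 8], the degrees are [7, 7, 7, 7, 7, 7, 7, 7], giving D = diag(7, 7, 7, 7, 7, 7, 7, 7) and L = D - A. The eigenvalues of L are [0, 8, 8, 8, 8, 8, 8, 8]; the characteristic polynomial is the product of (x - lambda_i), which multiplies out to x^8 - 56x^7 + 1344x^6 - 17920x^5 + 143360x^4 - 688128x^3 + 1835008x^2 - 2097152x. The coefficient of x^7 equals -trace(L) = -56, matching the sum of degrees.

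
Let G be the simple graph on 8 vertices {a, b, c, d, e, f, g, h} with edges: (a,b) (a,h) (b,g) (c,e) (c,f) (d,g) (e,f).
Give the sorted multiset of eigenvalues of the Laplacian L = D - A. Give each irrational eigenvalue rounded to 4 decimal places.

[0, 0, 0.3820, 1.3820, 2.6180, 3, 3, 3.6180]

Each diagonal entry of L is the vertex degree and each off-diagonal entry is -1 where an edge is present, 0 otherwise; in the order [a, b, c, d, e, f, g, h] the diagonal is [2, 2, 2, 1, 2, 2, 2, 1]. Diagonalising L (or applying a numerical eigensolver to the 8x8 matrix) gives the spectrum above. The 2 zero eigenvalues correspond to the 2 connected components. There are 2 zeros in the spectrum, matching the 2 components.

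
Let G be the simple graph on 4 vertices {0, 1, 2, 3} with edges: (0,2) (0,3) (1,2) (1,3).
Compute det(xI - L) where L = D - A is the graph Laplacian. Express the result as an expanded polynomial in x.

x^4 - 8x^3 + 20x^2 - 16x

With the vertex order [0, 1, 2, 3], the degrees are [2, 2, 2, 2], giving D = diag(2, 2, 2, 2) and L = D - A. Computing det(xI - L) by cofactor expansion (or equivalently via sum-over-permutations) gives x^4 - 8x^3 + 20x^2 - 16x. Since p(0) = det(-L) = 0, x divides p(x). The largest eigenvalue, 4, is at most the vertex count 4.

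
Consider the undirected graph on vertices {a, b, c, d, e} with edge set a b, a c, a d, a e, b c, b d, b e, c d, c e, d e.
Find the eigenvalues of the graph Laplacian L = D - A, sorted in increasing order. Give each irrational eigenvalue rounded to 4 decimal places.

Reading degrees in the order [a, b, c, d, e] gives [4, 4, 4, 4, 4]; set D = diag(4, 4, 4, 4, 4) and form L = D - A. Diagonalising L (or applying a numerical eigensolver to the 5x5 matrix) gives the spectrum above. The single zero eigenvalue shows the graph is connected. By the matrix-tree theorem the graph has (1/5) * product of the nonzero eigenvalues = 125 spanning trees. There is one zero in the spectrum, matching the 1 component.

[0, 5, 5, 5, 5]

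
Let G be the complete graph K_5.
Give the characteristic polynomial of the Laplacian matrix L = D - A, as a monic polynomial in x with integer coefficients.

The graph has 5 vertices and degree multiset [4, 4, 4, 4, 4]; D is the diagonal matrix of degrees and L = D - A. The eigenvalues of L are [0, 5, 5, 5, 5]; the characteristic polynomial is the product of (x - lambda_i), which multiplies out to x^5 - 20x^4 + 150x^3 - 500x^2 + 625x. Since p(0) = det(-L) = 0, x divides p(x). The eigenvalues sum to 20, which equals trace(L) = 2|E|. The largest eigenvalue, 5, is at most the vertex count 5.

x^5 - 20x^4 + 150x^3 - 500x^2 + 625x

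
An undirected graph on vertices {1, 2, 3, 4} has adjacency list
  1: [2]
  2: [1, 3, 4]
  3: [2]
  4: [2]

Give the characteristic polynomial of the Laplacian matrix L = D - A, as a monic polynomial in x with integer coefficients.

Each diagonal entry of L is the vertex degree and each off-diagonal entry is -1 where an edge is present, 0 otherwise; in the order [1, 2, 3, 4] the diagonal is [1, 3, 1, 1]. The eigenvalues of L are [0, 1, 1, 4]; the characteristic polynomial is the product of (x - lambda_i), which multiplies out to x^4 - 6x^3 + 9x^2 - 4x. The coefficient of x^3 equals -trace(L) = -6, matching the sum of degrees. The largest eigenvalue, 4, is at most the vertex count 4.

x^4 - 6x^3 + 9x^2 - 4x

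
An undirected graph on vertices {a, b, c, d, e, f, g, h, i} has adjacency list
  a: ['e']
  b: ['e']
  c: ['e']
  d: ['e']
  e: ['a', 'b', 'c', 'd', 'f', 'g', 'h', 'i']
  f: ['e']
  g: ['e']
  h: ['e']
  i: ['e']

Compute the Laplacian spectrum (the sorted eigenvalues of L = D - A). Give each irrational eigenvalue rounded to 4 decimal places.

[0, 1, 1, 1, 1, 1, 1, 1, 9]

Each diagonal entry of L is the vertex degree and each off-diagonal entry is -1 where an edge is present, 0 otherwise; in the order [a, b, c, d, e, f, g, h, i] the diagonal is [1, 1, 1, 1, 8, 1, 1, 1, 1]. Since every row of L sums to 0, the all-ones vector is in the kernel and 0 is an eigenvalue. There is one zero in the spectrum, matching the 1 component.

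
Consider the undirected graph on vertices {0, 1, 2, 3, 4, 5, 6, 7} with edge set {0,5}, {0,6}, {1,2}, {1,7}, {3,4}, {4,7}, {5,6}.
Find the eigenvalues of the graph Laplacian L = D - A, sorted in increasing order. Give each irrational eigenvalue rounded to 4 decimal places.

[0, 0, 0.3820, 1.3820, 2.6180, 3, 3, 3.6180]

Reading degrees in the order [0, 1, 2, 3, 4, 5, 6, 7] gives [2, 2, 1, 1, 2, 2, 2, 2]; set D = diag(2, 2, 1, 1, 2, 2, 2, 2) and form L = D - A. Diagonalising L (or applying a numerical eigensolver to the 8x8 matrix) gives the spectrum above. The 2 zero eigenvalues correspond to the 2 connected components.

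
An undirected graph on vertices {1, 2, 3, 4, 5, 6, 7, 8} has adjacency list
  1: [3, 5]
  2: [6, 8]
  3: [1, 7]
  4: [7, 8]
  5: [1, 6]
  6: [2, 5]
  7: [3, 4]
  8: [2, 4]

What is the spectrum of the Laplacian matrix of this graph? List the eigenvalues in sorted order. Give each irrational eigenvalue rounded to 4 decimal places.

[0, 0.5858, 0.5858, 2, 2, 3.4142, 3.4142, 4]

With the vertex order [1, 2, 3, 4, 5, 6, 7, 8], the degrees are [2, 2, 2, 2, 2, 2, 2, 2], giving D = diag(2, 2, 2, 2, 2, 2, 2, 2) and L = D - A. Since every row of L sums to 0, the all-ones vector is in the kernel and 0 is an eigenvalue. By the matrix-tree theorem the graph has (1/8) * product of the nonzero eigenvalues = 8 spanning trees. There is one zero in the spectrum, matching the 1 component.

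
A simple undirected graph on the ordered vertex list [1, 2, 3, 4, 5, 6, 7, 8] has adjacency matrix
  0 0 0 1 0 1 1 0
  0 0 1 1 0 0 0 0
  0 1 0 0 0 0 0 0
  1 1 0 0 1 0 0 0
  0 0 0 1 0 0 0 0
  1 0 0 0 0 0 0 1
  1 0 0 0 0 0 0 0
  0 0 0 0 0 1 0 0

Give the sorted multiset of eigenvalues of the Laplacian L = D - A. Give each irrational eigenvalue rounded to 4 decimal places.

Each diagonal entry of L is the vertex degree and each off-diagonal entry is -1 where an edge is present, 0 otherwise; in the order [1, 2, 3, 4, 5, 6, 7, 8] the diagonal is [3, 2, 1, 3, 1, 2, 1, 1]. L is symmetric positive semidefinite, so every eigenvalue is real and nonnegative. By the matrix-tree theorem the graph has (1/8) * product of the nonzero eigenvalues = 1 spanning tree.

[0, 0.2509, 0.5858, 0.7287, 2, 2.3349, 3.4142, 4.6855]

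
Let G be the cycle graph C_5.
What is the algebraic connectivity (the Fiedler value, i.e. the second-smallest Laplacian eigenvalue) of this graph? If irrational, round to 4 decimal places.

1.3820

The graph has 5 vertices and degree multiset [2, 2, 2, 2, 2]; D is the diagonal matrix of degrees and L = D - A. Computing the eigenvalues of L and sorting gives [0, 1.3820, 1.3820, 3.6180, 3.6180]. The Fiedler value lambda_2 = 1.3820 is strictly positive, so the graph is connected. The largest eigenvalue, 3.6180, is at most the vertex count 5. There is one zero in the spectrum, matching the 1 component.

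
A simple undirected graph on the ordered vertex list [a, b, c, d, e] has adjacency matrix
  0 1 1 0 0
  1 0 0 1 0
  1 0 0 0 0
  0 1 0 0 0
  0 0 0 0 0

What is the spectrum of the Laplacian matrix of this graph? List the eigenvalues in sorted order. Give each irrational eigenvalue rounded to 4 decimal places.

With the vertex order [a, b, c, d, e], the degrees are [2, 2, 1, 1, 0], giving D = diag(2, 2, 1, 1, 0) and L = D - A. Diagonalising L (or applying a numerical eigensolver to the 5x5 matrix) gives the spectrum above. The 2 zero eigenvalues correspond to the 2 connected components. The eigenvalues sum to 6, which equals trace(L) = 2|E|.

[0, 0, 0.5858, 2, 3.4142]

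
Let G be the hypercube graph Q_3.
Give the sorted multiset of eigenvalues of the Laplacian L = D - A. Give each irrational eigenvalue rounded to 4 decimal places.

The graph has 8 vertices and degree multiset [3, 3, 3, 3, 3, 3, 3, 3]; D is the diagonal matrix of degrees and L = D - A. L is symmetric positive semidefinite, so every eigenvalue is real and nonnegative. The single zero eigenvalue shows the graph is connected.

[0, 2, 2, 2, 4, 4, 4, 6]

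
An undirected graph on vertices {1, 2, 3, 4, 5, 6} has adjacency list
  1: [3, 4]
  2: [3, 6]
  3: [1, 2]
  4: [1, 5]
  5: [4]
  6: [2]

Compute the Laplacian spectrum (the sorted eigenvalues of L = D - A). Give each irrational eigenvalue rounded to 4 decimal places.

[0, 0.2679, 1, 2, 3, 3.7321]

Reading degrees in the order [1, 2, 3, 4, 5, 6] gives [2, 2, 2, 2, 1, 1]; set D = diag(2, 2, 2, 2, 1, 1) and form L = D - A. L is symmetric positive semidefinite, so every eigenvalue is real and nonnegative. The largest eigenvalue, 3.7321, is at most the vertex count 6.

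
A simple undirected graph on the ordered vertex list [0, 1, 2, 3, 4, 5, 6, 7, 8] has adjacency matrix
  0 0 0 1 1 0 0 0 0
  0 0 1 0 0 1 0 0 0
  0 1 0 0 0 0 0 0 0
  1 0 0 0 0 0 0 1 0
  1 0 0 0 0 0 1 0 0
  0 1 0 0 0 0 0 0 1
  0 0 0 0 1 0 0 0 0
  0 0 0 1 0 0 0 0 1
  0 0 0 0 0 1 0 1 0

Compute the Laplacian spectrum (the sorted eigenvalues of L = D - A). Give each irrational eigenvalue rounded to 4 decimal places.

With the vertex order [0, 1, 2, 3, 4, 5, 6, 7, 8], the degrees are [2, 2, 1, 2, 2, 2, 1, 2, 2], giving D = diag(2, 2, 1, 2, 2, 2, 1, 2, 2) and L = D - A. Diagonalising L (or applying a numerical eigensolver to the 9x9 matrix) gives the spectrum above. The single zero eigenvalue shows the graph is connected.

[0, 0.1206, 0.4679, 1, 1.6527, 2.3473, 3, 3.5321, 3.8794]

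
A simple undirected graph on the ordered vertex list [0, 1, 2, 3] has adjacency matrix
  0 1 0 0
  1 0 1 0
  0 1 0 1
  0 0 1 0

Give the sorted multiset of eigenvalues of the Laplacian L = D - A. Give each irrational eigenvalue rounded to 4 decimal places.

[0, 0.5858, 2, 3.4142]

Each diagonal entry of L is the vertex degree and each off-diagonal entry is -1 where an edge is present, 0 otherwise; in the order [0, 1, 2, 3] the diagonal is [1, 2, 2, 1]. The multiplicity of 0 as a Laplacian eigenvalue equals the number of connected components. The single zero eigenvalue shows the graph is connected. The largest eigenvalue, 3.4142, is at most the vertex count 4.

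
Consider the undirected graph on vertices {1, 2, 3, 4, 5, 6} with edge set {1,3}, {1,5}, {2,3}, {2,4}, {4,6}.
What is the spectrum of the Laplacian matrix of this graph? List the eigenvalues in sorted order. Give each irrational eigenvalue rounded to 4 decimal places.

Each diagonal entry of L is the vertex degree and each off-diagonal entry is -1 where an edge is present, 0 otherwise; in the order [1, 2, 3, 4, 5, 6] the diagonal is [2, 2, 2, 2, 1, 1]. L is symmetric positive semidefinite, so every eigenvalue is real and nonnegative. By the matrix-tree theorem the graph has (1/6) * product of the nonzero eigenvalues = 1 spanning tree.

[0, 0.2679, 1, 2, 3, 3.7321]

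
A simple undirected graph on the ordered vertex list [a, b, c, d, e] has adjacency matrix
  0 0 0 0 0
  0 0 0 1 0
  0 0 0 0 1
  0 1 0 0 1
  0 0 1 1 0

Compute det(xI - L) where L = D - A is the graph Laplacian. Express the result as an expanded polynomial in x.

x^5 - 6x^4 + 10x^3 - 4x^2

Reading degrees in the order [a, b, c, d, e] gives [0, 1, 1, 2, 2]; set D = diag(0, 1, 1, 2, 2) and form L = D - A. Computing det(xI - L) by cofactor expansion (or equivalently via sum-over-permutations) gives x^5 - 6x^4 + 10x^3 - 4x^2. The constant term is 0 because L is singular (the all-ones vector lies in its kernel). There are 2 zeros in the spectrum, matching the 2 components. The largest eigenvalue, 3.4142, is at most the vertex count 5.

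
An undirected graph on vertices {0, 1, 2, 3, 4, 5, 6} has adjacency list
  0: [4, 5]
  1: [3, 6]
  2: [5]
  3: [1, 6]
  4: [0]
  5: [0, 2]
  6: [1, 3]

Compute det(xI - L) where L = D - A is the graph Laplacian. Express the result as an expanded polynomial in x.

Each diagonal entry of L is the vertex degree and each off-diagonal entry is -1 where an edge is present, 0 otherwise; in the order [0, 1, 2, 3, 4, 5, 6] the diagonal is [2, 2, 1, 2, 1, 2, 2]. L has integer entries, so p(x) = det(xI - L) has integer coefficients. Expanding the determinant yields x^7 - 12x^6 + 55x^5 - 118x^4 + 114x^3 - 36x^2. The coefficient of x^6 equals -trace(L) = -12, matching the sum of degrees. The largest eigenvalue, 3.4142, is at most the vertex count 7. There are 2 zeros in the spectrum, matching the 2 components.

x^7 - 12x^6 + 55x^5 - 118x^4 + 114x^3 - 36x^2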